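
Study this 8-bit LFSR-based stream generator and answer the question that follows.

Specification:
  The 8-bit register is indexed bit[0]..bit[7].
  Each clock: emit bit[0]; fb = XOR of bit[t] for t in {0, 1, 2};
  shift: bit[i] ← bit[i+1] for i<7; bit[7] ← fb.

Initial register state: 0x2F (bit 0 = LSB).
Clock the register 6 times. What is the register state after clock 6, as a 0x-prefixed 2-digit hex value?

reg_0 = 0x2F
clock 1: out=1, reg = 0x97
clock 2: out=1, reg = 0xCB
clock 3: out=1, reg = 0x65
clock 4: out=1, reg = 0x32
clock 5: out=0, reg = 0x99
clock 6: out=1, reg = 0xCC

0xCC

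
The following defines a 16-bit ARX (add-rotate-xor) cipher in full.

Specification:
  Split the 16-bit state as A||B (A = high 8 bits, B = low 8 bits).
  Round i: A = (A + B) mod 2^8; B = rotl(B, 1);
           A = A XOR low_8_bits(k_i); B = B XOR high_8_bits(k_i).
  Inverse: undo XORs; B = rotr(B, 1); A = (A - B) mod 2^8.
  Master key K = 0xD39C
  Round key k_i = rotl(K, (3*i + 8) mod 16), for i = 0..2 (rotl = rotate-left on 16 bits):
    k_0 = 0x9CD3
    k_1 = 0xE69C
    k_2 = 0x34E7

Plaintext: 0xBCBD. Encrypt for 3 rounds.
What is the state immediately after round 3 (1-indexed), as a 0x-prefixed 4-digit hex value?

s_0 = plaintext = 0xBCBD
s_1 = Round(s_0, k_0) = 0xAAE7
s_2 = Round(s_1, k_1) = 0x0D29
s_3 = Round(s_2, k_2) = 0xD166

0xD166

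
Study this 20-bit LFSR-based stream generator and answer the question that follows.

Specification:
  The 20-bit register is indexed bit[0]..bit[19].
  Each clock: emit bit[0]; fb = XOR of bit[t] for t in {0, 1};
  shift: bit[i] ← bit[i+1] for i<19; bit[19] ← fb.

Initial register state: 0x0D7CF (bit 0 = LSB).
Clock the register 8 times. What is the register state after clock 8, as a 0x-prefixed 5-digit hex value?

0x280D7

reg_0 = 0x0D7CF
clock 1: out=1, reg = 0x06BE7
clock 2: out=1, reg = 0x035F3
clock 3: out=1, reg = 0x01AF9
clock 4: out=1, reg = 0x80D7C
clock 5: out=0, reg = 0x406BE
clock 6: out=0, reg = 0xA035F
clock 7: out=1, reg = 0x501AF
clock 8: out=1, reg = 0x280D7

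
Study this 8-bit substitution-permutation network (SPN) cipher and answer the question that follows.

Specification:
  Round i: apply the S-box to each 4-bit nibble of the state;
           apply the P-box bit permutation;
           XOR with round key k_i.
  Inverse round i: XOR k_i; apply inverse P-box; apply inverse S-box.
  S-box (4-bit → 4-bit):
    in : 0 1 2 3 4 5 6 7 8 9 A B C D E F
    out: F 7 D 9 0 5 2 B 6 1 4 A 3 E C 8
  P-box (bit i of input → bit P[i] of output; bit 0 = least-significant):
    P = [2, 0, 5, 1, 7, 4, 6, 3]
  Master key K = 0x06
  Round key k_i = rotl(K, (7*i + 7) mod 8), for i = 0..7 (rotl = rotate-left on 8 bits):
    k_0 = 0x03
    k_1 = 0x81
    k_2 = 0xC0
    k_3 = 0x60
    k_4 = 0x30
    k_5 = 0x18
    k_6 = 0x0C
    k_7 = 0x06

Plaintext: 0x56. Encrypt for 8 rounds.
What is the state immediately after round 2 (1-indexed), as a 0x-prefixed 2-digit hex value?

s_0 = plaintext = 0x56
s_1 = Round(s_0, k_0) = 0xC2
s_2 = Round(s_1, k_1) = 0x37
s_3 = Round(s_2, k_2) = 0x4F
s_4 = Round(s_3, k_3) = 0x62
s_5 = Round(s_4, k_4) = 0x06
s_6 = Round(s_5, k_5) = 0xC1
s_7 = Round(s_6, k_6) = 0xB9
s_8 = Round(s_7, k_7) = 0x1A

0x37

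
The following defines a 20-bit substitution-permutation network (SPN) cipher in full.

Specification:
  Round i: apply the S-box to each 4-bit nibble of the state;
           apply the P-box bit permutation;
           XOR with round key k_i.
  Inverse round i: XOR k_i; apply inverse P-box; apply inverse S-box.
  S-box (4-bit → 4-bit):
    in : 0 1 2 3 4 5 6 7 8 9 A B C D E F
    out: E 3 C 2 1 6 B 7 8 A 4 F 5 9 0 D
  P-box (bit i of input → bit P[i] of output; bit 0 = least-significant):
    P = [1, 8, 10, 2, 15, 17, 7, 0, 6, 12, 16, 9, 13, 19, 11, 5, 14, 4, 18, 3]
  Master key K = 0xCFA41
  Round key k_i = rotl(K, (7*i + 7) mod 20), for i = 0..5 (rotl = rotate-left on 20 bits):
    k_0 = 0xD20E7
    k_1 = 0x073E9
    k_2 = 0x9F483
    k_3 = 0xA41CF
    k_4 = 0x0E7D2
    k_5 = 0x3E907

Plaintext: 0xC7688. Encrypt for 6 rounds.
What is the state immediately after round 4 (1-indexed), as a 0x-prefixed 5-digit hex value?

s_0 = plaintext = 0xC7688
s_1 = Round(s_0, k_0) = 0x15AA2
s_2 = Round(s_1, k_1) = 0x93F7D
s_3 = Round(s_2, k_2) = 0x2765D
s_4 = Round(s_3, k_3) = 0x47B01
s_5 = Round(s_4, k_4) = 0xB9C11
s_6 = Round(s_5, k_5) = 0xC287D

0x47B01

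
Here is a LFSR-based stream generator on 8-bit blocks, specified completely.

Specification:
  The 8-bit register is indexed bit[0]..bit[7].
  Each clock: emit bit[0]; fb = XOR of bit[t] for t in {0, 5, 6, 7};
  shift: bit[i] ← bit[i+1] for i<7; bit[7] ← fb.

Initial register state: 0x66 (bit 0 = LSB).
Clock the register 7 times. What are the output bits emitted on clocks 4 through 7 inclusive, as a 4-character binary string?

reg_0 = 0x66
clock 1: out=0, reg = 0x33
clock 2: out=1, reg = 0x19
clock 3: out=1, reg = 0x8C
clock 4: out=0, reg = 0xC6
clock 5: out=0, reg = 0x63
clock 6: out=1, reg = 0xB1
clock 7: out=1, reg = 0xD8

0011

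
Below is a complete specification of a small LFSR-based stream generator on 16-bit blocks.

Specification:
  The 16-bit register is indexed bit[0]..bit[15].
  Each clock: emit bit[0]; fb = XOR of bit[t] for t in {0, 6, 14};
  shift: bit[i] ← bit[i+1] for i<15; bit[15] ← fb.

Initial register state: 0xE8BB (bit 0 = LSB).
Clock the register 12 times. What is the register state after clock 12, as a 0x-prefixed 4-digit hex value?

reg_0 = 0xE8BB
clock 1: out=1, reg = 0x745D
clock 2: out=1, reg = 0xBA2E
clock 3: out=0, reg = 0x5D17
clock 4: out=1, reg = 0x2E8B
clock 5: out=1, reg = 0x9745
clock 6: out=1, reg = 0x4BA2
clock 7: out=0, reg = 0xA5D1
clock 8: out=1, reg = 0x52E8
clock 9: out=0, reg = 0x2974
clock 10: out=0, reg = 0x94BA
clock 11: out=0, reg = 0x4A5D
clock 12: out=1, reg = 0xA52E

0xA52E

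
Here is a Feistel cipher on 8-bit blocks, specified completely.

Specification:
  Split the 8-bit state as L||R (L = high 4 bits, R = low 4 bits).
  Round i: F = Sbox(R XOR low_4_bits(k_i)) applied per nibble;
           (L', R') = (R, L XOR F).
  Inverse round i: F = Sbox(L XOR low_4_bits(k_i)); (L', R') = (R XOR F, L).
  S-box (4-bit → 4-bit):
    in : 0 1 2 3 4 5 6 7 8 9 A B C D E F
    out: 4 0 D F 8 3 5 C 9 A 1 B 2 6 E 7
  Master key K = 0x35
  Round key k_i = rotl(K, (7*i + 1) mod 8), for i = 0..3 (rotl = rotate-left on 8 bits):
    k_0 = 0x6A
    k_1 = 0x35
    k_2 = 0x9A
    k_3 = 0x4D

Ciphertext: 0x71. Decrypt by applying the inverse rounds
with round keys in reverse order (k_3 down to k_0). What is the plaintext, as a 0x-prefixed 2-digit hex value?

0x5F

s_0 = ciphertext = 0x71
s_1 = InvRound(s_0, k_3) = 0x07
s_2 = InvRound(s_1, k_2) = 0x60
s_3 = InvRound(s_2, k_1) = 0xF6
s_4 = InvRound(s_3, k_0) = 0x5F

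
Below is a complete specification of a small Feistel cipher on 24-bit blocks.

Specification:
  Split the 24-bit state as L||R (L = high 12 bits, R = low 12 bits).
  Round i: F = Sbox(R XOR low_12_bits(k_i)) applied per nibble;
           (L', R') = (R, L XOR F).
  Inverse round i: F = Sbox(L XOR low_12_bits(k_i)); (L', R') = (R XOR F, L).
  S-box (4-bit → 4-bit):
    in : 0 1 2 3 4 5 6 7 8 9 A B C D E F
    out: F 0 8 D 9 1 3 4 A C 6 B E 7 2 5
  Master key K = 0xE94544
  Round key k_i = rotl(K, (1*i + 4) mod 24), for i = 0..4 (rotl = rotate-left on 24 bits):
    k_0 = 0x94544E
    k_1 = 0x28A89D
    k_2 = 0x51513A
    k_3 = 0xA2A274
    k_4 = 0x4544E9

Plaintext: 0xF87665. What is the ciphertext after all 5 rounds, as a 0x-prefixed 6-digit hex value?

s_0 = plaintext = 0xF87665
s_1 = Round(s_0, k_0) = 0x66570C
s_2 = Round(s_1, k_1) = 0x70C3A5
s_3 = Round(s_2, k_2) = 0x3A5FC9
s_4 = Round(s_3, k_3) = 0xFC9412
s_5 = Round(s_4, k_4) = 0x412092

0x412092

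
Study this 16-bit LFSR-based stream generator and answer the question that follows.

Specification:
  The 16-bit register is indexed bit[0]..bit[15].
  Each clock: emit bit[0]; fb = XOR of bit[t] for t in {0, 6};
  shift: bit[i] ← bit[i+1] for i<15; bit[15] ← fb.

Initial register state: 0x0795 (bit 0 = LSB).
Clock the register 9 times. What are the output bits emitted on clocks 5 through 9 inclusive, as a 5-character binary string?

reg_0 = 0x0795
clock 1: out=1, reg = 0x83CA
clock 2: out=0, reg = 0xC1E5
clock 3: out=1, reg = 0x60F2
clock 4: out=0, reg = 0xB079
clock 5: out=1, reg = 0x583C
clock 6: out=0, reg = 0x2C1E
clock 7: out=0, reg = 0x160F
clock 8: out=1, reg = 0x8B07
clock 9: out=1, reg = 0xC583

10011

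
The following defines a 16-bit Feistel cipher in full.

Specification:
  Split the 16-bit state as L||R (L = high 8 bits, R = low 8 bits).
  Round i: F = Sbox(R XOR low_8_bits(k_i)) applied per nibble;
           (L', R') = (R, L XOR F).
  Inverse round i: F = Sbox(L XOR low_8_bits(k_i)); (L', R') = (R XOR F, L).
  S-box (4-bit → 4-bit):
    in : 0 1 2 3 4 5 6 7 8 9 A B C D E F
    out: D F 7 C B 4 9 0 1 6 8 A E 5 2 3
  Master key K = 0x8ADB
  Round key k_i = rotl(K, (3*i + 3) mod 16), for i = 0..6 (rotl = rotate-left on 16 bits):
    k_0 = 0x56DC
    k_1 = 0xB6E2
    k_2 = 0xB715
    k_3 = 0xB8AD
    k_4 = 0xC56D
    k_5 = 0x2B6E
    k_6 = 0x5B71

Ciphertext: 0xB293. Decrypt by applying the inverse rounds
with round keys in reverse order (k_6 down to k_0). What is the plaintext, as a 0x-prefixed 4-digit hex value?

0xF066

s_0 = ciphertext = 0xB293
s_1 = InvRound(s_0, k_6) = 0x7FB2
s_2 = InvRound(s_1, k_5) = 0x4D7F
s_3 = InvRound(s_2, k_4) = 0x024D
s_4 = InvRound(s_3, k_3) = 0xCE02
s_5 = InvRound(s_4, k_2) = 0x58CE
s_6 = InvRound(s_5, k_1) = 0x6658
s_7 = InvRound(s_6, k_0) = 0xF066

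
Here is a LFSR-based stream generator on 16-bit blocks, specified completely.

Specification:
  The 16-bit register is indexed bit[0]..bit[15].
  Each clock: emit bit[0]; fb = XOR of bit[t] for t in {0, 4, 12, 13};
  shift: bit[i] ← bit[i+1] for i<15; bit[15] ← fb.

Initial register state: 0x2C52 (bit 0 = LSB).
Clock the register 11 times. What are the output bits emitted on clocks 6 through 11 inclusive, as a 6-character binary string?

reg_0 = 0x2C52
clock 1: out=0, reg = 0x1629
clock 2: out=1, reg = 0x0B14
clock 3: out=0, reg = 0x858A
clock 4: out=0, reg = 0x42C5
clock 5: out=1, reg = 0xA162
clock 6: out=0, reg = 0xD0B1
clock 7: out=1, reg = 0xE858
clock 8: out=0, reg = 0x742C
clock 9: out=0, reg = 0x3A16
clock 10: out=0, reg = 0x9D0B
clock 11: out=1, reg = 0x4E85

010001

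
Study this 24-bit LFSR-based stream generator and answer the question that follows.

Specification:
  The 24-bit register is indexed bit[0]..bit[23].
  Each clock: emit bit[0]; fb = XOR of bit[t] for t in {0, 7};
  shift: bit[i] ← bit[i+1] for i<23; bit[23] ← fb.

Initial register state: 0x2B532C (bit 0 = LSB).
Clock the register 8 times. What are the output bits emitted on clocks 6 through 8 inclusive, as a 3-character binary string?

100

reg_0 = 0x2B532C
clock 1: out=0, reg = 0x15A996
clock 2: out=0, reg = 0x8AD4CB
clock 3: out=1, reg = 0x456A65
clock 4: out=1, reg = 0xA2B532
clock 5: out=0, reg = 0x515A99
clock 6: out=1, reg = 0x28AD4C
clock 7: out=0, reg = 0x1456A6
clock 8: out=0, reg = 0x8A2B53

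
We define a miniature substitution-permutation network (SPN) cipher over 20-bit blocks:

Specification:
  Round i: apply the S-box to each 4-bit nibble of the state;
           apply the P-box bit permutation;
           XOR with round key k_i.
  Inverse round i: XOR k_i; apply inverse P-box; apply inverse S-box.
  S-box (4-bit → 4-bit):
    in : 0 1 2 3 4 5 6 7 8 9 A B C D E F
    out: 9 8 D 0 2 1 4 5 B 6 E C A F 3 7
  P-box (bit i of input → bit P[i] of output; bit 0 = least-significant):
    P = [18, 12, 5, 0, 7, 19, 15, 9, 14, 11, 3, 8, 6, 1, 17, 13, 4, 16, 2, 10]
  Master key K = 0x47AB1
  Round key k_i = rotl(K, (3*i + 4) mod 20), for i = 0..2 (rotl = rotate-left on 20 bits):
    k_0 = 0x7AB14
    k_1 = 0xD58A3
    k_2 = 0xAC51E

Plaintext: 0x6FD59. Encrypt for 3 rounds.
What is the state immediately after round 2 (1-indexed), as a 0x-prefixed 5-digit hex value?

s_0 = plaintext = 0x6FD59
s_1 = Round(s_0, k_0) = 0x5F2FA
s_2 = Round(s_1, k_1) = 0x78958
s_3 = Round(s_2, k_2) = 0xEFDC1

0x78958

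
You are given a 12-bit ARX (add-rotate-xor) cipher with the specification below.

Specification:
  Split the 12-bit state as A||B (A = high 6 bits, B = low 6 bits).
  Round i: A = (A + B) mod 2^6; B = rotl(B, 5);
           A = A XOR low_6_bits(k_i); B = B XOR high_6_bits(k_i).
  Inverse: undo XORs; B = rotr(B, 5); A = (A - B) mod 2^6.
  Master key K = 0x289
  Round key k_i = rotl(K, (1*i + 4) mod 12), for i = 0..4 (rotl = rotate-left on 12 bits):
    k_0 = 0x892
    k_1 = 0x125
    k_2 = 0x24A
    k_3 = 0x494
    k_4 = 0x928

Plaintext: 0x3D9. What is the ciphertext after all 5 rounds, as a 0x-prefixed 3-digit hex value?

s_0 = plaintext = 0x3D9
s_1 = Round(s_0, k_0) = 0xE8E
s_2 = Round(s_1, k_1) = 0xB43
s_3 = Round(s_2, k_2) = 0xEA8
s_4 = Round(s_3, k_3) = 0xD86
s_5 = Round(s_4, k_4) = 0x527

0x527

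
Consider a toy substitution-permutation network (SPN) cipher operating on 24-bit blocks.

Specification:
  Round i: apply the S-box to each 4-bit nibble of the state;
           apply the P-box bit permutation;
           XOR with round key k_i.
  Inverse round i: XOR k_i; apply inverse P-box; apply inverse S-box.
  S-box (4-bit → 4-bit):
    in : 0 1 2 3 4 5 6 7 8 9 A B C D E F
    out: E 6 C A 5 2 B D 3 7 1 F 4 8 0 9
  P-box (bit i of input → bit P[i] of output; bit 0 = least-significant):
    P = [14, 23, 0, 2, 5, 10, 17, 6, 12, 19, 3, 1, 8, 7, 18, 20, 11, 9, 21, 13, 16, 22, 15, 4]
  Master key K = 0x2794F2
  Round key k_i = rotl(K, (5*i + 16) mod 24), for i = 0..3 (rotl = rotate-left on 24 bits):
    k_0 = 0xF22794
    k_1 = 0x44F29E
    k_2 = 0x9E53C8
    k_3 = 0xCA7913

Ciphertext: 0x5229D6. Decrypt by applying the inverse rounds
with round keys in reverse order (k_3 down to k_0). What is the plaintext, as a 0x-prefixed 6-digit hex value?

s_0 = ciphertext = 0x5229D6
s_1 = InvRound(s_0, k_3) = 0xEE38DB
s_2 = InvRound(s_1, k_2) = 0x3BFDE4
s_3 = InvRound(s_2, k_1) = 0x6970BE
s_4 = InvRound(s_3, k_0) = 0xA5FB98

0xA5FB98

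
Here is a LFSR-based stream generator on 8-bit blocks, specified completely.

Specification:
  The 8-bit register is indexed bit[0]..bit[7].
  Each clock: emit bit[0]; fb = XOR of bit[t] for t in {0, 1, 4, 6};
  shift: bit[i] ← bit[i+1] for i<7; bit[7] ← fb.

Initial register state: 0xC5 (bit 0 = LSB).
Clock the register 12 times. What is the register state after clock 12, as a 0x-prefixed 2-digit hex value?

0xC0

reg_0 = 0xC5
clock 1: out=1, reg = 0x62
clock 2: out=0, reg = 0x31
clock 3: out=1, reg = 0x18
clock 4: out=0, reg = 0x8C
clock 5: out=0, reg = 0x46
clock 6: out=0, reg = 0x23
clock 7: out=1, reg = 0x11
clock 8: out=1, reg = 0x08
clock 9: out=0, reg = 0x04
clock 10: out=0, reg = 0x02
clock 11: out=0, reg = 0x81
clock 12: out=1, reg = 0xC0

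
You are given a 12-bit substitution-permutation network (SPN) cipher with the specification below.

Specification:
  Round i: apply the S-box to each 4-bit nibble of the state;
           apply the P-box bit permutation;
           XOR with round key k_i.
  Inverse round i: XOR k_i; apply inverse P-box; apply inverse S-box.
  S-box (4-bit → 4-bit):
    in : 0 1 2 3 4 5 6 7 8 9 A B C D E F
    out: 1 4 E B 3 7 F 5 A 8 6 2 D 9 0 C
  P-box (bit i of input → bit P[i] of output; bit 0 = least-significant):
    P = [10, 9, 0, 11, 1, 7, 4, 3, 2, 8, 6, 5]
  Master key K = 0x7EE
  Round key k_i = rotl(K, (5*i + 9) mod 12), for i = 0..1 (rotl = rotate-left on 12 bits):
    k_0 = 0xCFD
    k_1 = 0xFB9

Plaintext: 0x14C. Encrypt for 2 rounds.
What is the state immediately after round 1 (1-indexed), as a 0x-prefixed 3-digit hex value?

0x03E

s_0 = plaintext = 0x14C
s_1 = Round(s_0, k_0) = 0x03E
s_2 = Round(s_1, k_1) = 0xF37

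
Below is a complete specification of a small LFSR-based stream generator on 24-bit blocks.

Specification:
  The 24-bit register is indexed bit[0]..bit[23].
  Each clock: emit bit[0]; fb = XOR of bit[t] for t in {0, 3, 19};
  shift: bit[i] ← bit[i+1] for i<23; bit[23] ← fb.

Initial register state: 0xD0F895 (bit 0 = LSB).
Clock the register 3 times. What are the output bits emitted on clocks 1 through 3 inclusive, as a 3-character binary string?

reg_0 = 0xD0F895
clock 1: out=1, reg = 0xE87C4A
clock 2: out=0, reg = 0x743E25
clock 3: out=1, reg = 0xBA1F12

101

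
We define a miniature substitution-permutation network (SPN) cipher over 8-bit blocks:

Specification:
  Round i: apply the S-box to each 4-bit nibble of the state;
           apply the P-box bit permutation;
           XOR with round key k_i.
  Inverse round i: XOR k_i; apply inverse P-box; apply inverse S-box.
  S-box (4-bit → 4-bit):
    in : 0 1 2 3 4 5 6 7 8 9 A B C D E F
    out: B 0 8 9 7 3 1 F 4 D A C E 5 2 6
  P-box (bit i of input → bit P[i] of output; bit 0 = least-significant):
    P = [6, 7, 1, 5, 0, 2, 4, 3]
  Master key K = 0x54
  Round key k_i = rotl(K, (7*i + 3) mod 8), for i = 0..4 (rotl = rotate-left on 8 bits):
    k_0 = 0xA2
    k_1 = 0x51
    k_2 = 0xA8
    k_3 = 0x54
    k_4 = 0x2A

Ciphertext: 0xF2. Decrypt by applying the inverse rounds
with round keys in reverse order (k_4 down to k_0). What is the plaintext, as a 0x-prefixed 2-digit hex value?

0xD6

s_0 = ciphertext = 0xF2
s_1 = InvRound(s_0, k_4) = 0xB5
s_2 = InvRound(s_1, k_3) = 0x60
s_3 = InvRound(s_2, k_2) = 0x25
s_4 = InvRound(s_3, k_1) = 0xF3
s_5 = InvRound(s_4, k_0) = 0xD6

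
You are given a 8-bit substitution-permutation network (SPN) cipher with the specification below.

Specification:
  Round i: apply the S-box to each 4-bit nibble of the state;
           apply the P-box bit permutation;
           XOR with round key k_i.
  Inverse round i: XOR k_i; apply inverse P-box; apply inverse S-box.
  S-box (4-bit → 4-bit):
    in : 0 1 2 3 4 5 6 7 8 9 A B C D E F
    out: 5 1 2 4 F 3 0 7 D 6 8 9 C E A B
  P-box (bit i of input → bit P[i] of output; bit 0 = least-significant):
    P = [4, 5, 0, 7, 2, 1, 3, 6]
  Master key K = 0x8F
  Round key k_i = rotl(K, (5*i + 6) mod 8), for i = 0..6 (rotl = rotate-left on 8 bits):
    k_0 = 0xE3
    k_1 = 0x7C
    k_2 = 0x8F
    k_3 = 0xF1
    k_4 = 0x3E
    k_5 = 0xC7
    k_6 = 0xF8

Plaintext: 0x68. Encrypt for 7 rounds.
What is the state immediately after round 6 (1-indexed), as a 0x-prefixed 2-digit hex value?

0xF5

s_0 = plaintext = 0x68
s_1 = Round(s_0, k_0) = 0x72
s_2 = Round(s_1, k_1) = 0x52
s_3 = Round(s_2, k_2) = 0xA9
s_4 = Round(s_3, k_3) = 0x90
s_5 = Round(s_4, k_4) = 0x25
s_6 = Round(s_5, k_5) = 0xF5
s_7 = Round(s_6, k_6) = 0x8E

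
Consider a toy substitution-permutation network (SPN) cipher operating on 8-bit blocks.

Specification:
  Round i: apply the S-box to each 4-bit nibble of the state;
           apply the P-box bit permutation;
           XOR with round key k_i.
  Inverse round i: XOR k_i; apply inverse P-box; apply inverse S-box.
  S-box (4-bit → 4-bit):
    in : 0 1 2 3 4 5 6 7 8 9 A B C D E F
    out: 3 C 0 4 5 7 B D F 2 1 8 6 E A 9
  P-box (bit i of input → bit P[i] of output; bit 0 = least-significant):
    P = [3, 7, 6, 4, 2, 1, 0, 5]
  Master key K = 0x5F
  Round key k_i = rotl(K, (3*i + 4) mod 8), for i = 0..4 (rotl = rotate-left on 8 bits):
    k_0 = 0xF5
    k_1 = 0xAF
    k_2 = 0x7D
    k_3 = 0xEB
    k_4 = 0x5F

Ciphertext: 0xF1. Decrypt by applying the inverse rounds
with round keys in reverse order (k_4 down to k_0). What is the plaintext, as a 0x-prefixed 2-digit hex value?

s_0 = ciphertext = 0xF1
s_1 = InvRound(s_0, k_4) = 0x60
s_2 = InvRound(s_1, k_3) = 0xC0
s_3 = InvRound(s_2, k_2) = 0x76
s_4 = InvRound(s_3, k_1) = 0x38
s_5 = InvRound(s_4, k_0) = 0x45

0x45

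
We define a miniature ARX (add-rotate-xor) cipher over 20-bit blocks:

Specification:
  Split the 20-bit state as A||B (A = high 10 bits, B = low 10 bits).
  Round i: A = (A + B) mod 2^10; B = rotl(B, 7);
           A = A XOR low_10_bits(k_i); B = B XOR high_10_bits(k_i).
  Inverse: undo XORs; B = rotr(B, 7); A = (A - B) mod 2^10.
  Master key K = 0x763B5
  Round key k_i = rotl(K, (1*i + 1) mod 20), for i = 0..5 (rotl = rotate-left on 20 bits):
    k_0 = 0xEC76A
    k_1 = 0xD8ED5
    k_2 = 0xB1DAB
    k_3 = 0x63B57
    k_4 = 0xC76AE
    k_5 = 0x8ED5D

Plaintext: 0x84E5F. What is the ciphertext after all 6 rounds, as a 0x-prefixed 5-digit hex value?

s_0 = plaintext = 0x84E5F
s_1 = Round(s_0, k_0) = 0xC607A
s_2 = Round(s_1, k_1) = 0x51E6C
s_3 = Round(s_2, k_2) = 0x8608A
s_4 = Round(s_3, k_3) = 0x7D49F
s_5 = Round(s_4, k_4) = 0x0E88E
s_6 = Round(s_5, k_5) = 0x6552A

0x6552A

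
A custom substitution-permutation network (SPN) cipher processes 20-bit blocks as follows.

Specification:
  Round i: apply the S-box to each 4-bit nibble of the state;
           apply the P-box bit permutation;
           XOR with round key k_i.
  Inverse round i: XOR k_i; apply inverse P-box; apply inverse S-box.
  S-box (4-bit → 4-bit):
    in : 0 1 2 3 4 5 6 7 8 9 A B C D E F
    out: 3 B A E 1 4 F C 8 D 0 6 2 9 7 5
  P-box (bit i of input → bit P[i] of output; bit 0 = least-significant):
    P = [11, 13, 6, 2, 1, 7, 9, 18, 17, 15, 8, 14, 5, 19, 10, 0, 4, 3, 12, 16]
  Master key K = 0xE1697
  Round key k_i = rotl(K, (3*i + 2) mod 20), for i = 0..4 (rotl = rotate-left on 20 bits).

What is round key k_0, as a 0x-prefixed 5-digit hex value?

K = 0xE1697
k_0 = rotl(K, (3*0+2) mod 20) = rotl(K, 2) = 0x85A5F

0x85A5F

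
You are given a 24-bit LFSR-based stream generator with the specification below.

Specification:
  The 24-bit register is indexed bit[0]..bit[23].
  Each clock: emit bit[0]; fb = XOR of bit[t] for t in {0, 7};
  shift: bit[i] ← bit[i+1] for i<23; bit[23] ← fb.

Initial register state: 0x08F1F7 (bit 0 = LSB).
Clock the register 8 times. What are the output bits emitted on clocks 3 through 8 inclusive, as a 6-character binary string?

101111

reg_0 = 0x08F1F7
clock 1: out=1, reg = 0x0478FB
clock 2: out=1, reg = 0x023C7D
clock 3: out=1, reg = 0x811E3E
clock 4: out=0, reg = 0x408F1F
clock 5: out=1, reg = 0xA0478F
clock 6: out=1, reg = 0x5023C7
clock 7: out=1, reg = 0x2811E3
clock 8: out=1, reg = 0x1408F1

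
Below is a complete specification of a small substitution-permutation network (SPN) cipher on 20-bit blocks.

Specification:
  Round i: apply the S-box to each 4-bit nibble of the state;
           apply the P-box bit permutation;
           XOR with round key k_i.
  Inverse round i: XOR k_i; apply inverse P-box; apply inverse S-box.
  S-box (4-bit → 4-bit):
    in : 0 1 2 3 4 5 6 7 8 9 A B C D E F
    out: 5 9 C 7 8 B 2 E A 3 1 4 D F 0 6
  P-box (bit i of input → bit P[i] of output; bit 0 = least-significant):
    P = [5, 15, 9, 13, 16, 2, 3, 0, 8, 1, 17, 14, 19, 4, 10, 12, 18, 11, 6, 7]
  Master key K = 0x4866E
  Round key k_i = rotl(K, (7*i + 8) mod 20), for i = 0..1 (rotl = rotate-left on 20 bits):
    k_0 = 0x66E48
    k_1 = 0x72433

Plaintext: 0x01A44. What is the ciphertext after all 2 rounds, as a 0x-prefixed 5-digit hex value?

s_0 = plaintext = 0x01A44
s_1 = Round(s_0, k_0) = 0xA5F09
s_2 = Round(s_1, k_1) = 0x8B409

0x8B409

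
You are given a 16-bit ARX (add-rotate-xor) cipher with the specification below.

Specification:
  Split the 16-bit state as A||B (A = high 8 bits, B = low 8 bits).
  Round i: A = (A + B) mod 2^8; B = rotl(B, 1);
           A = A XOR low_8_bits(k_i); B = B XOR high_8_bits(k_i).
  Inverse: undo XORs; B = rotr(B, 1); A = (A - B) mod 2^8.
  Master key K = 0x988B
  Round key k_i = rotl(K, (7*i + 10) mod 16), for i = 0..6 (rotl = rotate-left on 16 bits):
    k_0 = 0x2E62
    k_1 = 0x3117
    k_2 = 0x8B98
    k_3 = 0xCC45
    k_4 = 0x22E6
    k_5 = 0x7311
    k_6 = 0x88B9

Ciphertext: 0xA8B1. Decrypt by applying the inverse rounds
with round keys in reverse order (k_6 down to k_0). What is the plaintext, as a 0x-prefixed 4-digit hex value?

0x0648

s_0 = ciphertext = 0xA8B1
s_1 = InvRound(s_0, k_6) = 0x759C
s_2 = InvRound(s_1, k_5) = 0x6DF7
s_3 = InvRound(s_2, k_4) = 0xA1EA
s_4 = InvRound(s_3, k_3) = 0xD113
s_5 = InvRound(s_4, k_2) = 0xFD4C
s_6 = InvRound(s_5, k_1) = 0x2CBE
s_7 = InvRound(s_6, k_0) = 0x0648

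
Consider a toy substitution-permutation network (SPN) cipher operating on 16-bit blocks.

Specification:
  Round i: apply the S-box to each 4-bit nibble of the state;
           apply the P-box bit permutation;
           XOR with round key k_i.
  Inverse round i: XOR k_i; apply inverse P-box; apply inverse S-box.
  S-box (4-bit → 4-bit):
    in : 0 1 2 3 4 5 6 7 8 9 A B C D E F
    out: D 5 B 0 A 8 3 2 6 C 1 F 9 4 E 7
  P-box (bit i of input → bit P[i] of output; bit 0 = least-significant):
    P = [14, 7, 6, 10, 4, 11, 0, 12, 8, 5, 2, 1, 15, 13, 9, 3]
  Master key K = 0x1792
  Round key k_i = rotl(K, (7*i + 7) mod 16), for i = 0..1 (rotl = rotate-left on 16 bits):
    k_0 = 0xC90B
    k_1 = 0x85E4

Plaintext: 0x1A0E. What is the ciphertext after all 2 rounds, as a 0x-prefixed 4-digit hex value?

s_0 = plaintext = 0x1A0E
s_1 = Round(s_0, k_0) = 0x5EDA
s_2 = Round(s_1, k_1) = 0xC5CB

0xC5CB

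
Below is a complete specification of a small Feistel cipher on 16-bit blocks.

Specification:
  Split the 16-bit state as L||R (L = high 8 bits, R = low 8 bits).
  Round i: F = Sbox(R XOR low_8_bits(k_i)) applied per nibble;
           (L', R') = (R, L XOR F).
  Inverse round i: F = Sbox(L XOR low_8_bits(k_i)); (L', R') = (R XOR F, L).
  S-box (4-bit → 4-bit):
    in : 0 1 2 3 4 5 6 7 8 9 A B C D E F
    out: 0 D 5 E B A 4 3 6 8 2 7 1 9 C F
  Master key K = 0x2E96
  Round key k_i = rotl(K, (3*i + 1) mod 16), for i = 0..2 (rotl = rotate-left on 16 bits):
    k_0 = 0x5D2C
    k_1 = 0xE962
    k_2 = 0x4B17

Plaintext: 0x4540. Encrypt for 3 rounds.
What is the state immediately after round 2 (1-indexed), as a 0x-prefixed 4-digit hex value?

s_0 = plaintext = 0x4540
s_1 = Round(s_0, k_0) = 0x4004
s_2 = Round(s_1, k_1) = 0x0404
s_3 = Round(s_2, k_2) = 0x04DA

0x0404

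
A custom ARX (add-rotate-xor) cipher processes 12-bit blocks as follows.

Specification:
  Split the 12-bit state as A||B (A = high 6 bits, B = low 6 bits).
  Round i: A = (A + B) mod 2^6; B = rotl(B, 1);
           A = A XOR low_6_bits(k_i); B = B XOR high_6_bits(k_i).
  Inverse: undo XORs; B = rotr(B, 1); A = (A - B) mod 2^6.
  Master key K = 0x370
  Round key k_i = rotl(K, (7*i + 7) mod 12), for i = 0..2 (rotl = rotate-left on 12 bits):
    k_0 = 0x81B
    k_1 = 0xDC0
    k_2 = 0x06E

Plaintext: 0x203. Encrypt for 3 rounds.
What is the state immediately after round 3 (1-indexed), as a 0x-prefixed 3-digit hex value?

s_0 = plaintext = 0x203
s_1 = Round(s_0, k_0) = 0x426
s_2 = Round(s_1, k_1) = 0xDBA
s_3 = Round(s_2, k_2) = 0x7B4

0x7B4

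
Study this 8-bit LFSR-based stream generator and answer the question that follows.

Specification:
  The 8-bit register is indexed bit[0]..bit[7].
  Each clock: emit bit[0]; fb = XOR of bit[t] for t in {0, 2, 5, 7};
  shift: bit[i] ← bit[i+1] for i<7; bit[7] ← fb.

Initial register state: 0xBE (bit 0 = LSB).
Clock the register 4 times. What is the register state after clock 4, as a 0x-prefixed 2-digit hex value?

0xBB

reg_0 = 0xBE
clock 1: out=0, reg = 0xDF
clock 2: out=1, reg = 0xEF
clock 3: out=1, reg = 0x77
clock 4: out=1, reg = 0xBB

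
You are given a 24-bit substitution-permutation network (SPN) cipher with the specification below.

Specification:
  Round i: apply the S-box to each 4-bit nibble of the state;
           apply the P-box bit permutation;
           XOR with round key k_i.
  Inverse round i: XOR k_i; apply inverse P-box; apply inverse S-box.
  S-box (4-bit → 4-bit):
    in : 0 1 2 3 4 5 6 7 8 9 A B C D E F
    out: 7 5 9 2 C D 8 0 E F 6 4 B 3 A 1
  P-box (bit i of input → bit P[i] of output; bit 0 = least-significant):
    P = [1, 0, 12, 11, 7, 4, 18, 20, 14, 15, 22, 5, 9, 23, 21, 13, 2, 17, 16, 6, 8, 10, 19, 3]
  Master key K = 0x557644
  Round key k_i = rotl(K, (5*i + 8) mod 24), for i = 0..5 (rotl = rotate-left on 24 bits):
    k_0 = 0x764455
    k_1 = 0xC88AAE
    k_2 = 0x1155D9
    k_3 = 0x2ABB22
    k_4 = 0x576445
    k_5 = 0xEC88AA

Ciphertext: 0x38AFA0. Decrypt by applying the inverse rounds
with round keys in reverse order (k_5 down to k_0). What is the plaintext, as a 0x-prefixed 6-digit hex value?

0xF8D491

s_0 = ciphertext = 0x38AFA0
s_1 = InvRound(s_0, k_5) = 0xC7CB4F
s_2 = InvRound(s_1, k_4) = 0xC7C362
s_3 = InvRound(s_2, k_3) = 0xB481B4
s_4 = InvRound(s_3, k_2) = 0xE5ACBA
s_5 = InvRound(s_4, k_1) = 0xA157A7
s_6 = InvRound(s_5, k_0) = 0xF8D491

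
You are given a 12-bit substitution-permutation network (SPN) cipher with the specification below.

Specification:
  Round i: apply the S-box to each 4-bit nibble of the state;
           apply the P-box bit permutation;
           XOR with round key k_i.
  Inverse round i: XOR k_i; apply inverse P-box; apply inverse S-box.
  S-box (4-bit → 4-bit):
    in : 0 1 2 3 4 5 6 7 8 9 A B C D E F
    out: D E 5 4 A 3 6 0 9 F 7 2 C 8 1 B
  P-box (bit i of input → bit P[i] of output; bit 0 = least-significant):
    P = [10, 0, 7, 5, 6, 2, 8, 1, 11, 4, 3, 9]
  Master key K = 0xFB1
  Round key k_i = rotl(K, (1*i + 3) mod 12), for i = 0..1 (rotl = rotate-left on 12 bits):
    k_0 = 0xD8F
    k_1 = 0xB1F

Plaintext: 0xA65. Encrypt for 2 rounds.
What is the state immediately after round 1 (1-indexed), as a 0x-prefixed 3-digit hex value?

0x092

s_0 = plaintext = 0xA65
s_1 = Round(s_0, k_0) = 0x092
s_2 = Round(s_1, k_1) = 0x4D1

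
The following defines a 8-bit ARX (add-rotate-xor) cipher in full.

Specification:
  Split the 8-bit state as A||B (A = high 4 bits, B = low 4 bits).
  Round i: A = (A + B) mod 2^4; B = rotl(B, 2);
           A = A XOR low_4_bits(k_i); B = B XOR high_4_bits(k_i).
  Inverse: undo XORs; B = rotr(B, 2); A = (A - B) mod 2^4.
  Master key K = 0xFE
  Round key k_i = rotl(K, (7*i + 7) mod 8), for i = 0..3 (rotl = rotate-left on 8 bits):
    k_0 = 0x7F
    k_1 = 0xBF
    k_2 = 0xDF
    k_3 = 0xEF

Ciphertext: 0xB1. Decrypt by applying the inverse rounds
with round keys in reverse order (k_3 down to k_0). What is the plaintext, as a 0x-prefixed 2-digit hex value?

0x0E

s_0 = ciphertext = 0xB1
s_1 = InvRound(s_0, k_3) = 0x5F
s_2 = InvRound(s_1, k_2) = 0x28
s_3 = InvRound(s_2, k_1) = 0x1C
s_4 = InvRound(s_3, k_0) = 0x0E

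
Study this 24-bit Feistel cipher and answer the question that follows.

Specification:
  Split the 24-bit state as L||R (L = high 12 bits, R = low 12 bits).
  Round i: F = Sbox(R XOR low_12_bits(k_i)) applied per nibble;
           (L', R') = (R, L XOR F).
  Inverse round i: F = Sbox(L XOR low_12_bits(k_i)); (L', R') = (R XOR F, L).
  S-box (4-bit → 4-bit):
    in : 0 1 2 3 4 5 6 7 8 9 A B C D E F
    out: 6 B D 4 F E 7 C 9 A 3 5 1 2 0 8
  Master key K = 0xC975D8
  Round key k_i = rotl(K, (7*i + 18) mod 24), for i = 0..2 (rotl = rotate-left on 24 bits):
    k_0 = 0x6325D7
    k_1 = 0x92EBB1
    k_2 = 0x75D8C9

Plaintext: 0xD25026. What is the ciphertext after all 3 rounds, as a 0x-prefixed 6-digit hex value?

s_0 = plaintext = 0xD25026
s_1 = Round(s_0, k_0) = 0x0263AE
s_2 = Round(s_1, k_1) = 0x3AE99E
s_3 = Round(s_2, k_2) = 0x99E842

0x99E842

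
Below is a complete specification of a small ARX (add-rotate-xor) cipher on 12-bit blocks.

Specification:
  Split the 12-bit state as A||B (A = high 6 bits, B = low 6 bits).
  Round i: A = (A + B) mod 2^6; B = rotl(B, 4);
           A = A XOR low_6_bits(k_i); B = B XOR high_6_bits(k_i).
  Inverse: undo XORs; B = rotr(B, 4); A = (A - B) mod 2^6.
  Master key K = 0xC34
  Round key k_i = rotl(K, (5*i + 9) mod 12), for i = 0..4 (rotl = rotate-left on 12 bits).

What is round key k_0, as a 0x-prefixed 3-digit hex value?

0x986

K = 0xC34
k_0 = rotl(K, (5*0+9) mod 12) = rotl(K, 9) = 0x986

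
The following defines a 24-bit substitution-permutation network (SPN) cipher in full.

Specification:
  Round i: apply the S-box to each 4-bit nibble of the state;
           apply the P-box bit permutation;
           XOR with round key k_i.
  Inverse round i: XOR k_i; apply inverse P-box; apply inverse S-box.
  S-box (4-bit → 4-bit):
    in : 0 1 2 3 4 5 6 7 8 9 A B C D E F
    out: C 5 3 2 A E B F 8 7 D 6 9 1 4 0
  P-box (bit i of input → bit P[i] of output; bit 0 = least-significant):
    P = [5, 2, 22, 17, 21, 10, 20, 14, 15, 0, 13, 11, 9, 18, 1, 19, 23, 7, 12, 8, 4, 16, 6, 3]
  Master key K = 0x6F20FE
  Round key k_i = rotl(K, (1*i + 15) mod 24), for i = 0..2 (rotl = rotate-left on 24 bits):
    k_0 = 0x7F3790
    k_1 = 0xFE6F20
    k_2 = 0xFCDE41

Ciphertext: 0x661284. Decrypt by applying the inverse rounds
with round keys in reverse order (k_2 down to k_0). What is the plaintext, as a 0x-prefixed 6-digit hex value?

0x25B060

s_0 = ciphertext = 0x661284
s_1 = InvRound(s_0, k_2) = 0xE28654
s_2 = InvRound(s_1, k_1) = 0x184A02
s_3 = InvRound(s_2, k_0) = 0x25B060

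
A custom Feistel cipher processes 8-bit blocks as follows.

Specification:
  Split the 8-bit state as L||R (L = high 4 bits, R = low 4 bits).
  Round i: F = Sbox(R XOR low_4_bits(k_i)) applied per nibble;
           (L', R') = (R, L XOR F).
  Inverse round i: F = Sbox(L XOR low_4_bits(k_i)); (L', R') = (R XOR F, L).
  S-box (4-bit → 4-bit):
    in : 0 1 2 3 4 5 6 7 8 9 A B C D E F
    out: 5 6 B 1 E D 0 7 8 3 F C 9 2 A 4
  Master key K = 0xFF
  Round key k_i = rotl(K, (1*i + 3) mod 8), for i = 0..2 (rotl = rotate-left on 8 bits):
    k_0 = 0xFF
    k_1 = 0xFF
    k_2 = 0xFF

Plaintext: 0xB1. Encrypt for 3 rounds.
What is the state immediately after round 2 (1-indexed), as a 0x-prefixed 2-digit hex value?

s_0 = plaintext = 0xB1
s_1 = Round(s_0, k_0) = 0x11
s_2 = Round(s_1, k_1) = 0x1B
s_3 = Round(s_2, k_2) = 0xBF

0x1B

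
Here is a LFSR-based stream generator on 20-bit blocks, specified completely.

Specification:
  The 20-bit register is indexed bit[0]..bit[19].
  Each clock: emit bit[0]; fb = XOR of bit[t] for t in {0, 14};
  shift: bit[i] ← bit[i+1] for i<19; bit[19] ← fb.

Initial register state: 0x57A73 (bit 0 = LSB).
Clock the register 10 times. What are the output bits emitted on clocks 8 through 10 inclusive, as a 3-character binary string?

reg_0 = 0x57A73
clock 1: out=1, reg = 0x2BD39
clock 2: out=1, reg = 0x95E9C
clock 3: out=0, reg = 0xCAF4E
clock 4: out=0, reg = 0x657A7
clock 5: out=1, reg = 0x32BD3
clock 6: out=1, reg = 0x995E9
clock 7: out=1, reg = 0xCCAF4
clock 8: out=0, reg = 0xE657A
clock 9: out=0, reg = 0xF32BD
clock 10: out=1, reg = 0xF995E

001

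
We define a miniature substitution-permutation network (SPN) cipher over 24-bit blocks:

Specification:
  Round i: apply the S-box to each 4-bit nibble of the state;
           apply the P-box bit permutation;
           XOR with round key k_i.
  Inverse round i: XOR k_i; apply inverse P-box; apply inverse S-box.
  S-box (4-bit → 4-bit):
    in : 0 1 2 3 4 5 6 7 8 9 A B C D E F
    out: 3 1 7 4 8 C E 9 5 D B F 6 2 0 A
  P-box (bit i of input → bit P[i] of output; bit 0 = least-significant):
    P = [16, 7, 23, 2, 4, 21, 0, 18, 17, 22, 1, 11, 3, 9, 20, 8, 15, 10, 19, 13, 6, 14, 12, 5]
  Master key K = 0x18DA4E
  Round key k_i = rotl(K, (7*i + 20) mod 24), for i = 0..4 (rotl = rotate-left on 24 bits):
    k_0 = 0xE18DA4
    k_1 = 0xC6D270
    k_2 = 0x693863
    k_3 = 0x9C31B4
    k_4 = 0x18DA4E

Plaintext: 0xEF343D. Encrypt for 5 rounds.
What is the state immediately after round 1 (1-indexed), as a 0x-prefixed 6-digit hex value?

s_0 = plaintext = 0xEF343D
s_1 = Round(s_0, k_0) = 0xF1A125
s_2 = Round(s_1, k_1) = 0x64114D
s_3 = Round(s_2, k_2) = 0x6F48CB
s_4 = Round(s_3, k_3) = 0x3F4413
s_5 = Round(s_4, k_4) = 0x98E75E

0xF1A125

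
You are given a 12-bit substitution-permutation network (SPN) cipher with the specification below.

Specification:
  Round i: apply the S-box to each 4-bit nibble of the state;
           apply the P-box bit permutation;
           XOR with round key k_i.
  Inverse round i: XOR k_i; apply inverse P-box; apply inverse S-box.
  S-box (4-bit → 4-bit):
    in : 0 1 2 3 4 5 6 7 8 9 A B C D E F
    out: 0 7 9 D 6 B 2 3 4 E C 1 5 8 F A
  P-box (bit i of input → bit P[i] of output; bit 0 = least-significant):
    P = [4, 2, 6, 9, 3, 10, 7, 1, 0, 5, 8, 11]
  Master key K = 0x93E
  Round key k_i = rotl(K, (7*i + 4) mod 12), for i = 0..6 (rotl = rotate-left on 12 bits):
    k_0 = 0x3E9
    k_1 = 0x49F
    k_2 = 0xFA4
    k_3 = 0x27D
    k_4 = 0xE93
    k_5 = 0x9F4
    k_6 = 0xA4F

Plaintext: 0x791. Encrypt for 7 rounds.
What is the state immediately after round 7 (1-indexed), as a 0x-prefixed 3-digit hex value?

s_0 = plaintext = 0x791
s_1 = Round(s_0, k_0) = 0x71E
s_2 = Round(s_1, k_1) = 0x262
s_3 = Round(s_2, k_2) = 0x1B5
s_4 = Round(s_3, k_3) = 0x140
s_5 = Round(s_4, k_4) = 0xB32
s_6 = Round(s_5, k_5) = 0xB6F
s_7 = Round(s_6, k_6) = 0xC4A

0xC4A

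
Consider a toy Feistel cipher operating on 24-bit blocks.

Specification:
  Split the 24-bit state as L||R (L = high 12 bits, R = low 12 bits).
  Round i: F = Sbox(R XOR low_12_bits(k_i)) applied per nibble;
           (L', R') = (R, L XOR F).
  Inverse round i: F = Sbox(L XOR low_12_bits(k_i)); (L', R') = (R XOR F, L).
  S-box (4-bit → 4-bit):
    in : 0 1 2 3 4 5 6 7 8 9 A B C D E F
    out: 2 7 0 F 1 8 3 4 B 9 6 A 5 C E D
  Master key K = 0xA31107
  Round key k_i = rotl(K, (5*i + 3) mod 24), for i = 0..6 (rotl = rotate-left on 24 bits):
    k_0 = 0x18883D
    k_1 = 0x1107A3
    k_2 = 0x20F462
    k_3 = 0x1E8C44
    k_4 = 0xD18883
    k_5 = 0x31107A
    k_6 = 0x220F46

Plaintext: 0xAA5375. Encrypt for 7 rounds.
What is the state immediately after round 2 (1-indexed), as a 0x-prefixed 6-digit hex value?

s_0 = plaintext = 0xAA5375
s_1 = Round(s_0, k_0) = 0x3750BE
s_2 = Round(s_1, k_1) = 0x0BE709
s_3 = Round(s_2, k_2) = 0x709F84
s_4 = Round(s_3, k_3) = 0xF8485B
s_5 = Round(s_4, k_4) = 0x85BD4F
s_6 = Round(s_5, k_5) = 0xD4F4A3
s_7 = Round(s_6, k_6) = 0x4A37A7

0x0BE709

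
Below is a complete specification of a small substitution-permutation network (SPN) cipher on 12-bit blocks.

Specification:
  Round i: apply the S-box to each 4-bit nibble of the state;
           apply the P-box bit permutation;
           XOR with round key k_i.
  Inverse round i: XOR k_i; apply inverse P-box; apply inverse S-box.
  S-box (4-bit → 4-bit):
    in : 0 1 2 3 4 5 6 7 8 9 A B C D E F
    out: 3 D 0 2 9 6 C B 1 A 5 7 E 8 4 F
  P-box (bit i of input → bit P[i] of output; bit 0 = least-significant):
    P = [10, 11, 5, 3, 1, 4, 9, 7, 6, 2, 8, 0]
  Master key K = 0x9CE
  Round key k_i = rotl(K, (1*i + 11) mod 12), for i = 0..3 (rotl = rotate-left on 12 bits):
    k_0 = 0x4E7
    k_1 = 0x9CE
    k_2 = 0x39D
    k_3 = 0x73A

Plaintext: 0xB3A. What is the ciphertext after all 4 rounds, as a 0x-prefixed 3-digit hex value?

0xFA9

s_0 = plaintext = 0xB3A
s_1 = Round(s_0, k_0) = 0x193
s_2 = Round(s_1, k_1) = 0x01F
s_3 = Round(s_2, k_2) = 0xD73
s_4 = Round(s_3, k_3) = 0xFA9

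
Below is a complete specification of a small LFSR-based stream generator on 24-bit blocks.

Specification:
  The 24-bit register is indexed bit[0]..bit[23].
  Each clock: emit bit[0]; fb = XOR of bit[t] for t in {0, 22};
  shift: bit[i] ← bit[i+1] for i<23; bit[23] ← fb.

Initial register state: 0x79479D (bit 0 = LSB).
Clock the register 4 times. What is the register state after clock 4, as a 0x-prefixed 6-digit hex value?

0xC79479

reg_0 = 0x79479D
clock 1: out=1, reg = 0x3CA3CE
clock 2: out=0, reg = 0x1E51E7
clock 3: out=1, reg = 0x8F28F3
clock 4: out=1, reg = 0xC79479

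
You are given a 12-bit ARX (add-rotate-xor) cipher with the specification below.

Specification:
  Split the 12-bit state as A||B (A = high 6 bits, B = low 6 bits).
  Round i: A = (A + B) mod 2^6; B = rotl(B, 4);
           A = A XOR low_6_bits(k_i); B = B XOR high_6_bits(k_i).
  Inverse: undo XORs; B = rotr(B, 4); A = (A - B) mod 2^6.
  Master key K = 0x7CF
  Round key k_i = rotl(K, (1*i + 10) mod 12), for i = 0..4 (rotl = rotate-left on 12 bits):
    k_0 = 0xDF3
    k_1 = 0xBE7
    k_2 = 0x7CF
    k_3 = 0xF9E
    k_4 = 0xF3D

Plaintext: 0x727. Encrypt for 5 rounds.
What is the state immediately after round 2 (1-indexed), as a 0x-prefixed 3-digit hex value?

s_0 = plaintext = 0x727
s_1 = Round(s_0, k_0) = 0xC0E
s_2 = Round(s_1, k_1) = 0x64C
s_3 = Round(s_2, k_2) = 0xA9C
s_4 = Round(s_3, k_3) = 0x639
s_5 = Round(s_4, k_4) = 0xB22

0x64C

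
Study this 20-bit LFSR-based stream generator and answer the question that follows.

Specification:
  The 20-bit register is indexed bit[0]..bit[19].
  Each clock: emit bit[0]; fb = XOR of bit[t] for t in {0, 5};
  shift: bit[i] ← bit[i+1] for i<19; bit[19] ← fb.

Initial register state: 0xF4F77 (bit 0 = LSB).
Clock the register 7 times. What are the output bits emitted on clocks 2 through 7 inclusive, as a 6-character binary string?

110111

reg_0 = 0xF4F77
clock 1: out=1, reg = 0x7A7BB
clock 2: out=1, reg = 0x3D3DD
clock 3: out=1, reg = 0x9E9EE
clock 4: out=0, reg = 0xCF4F7
clock 5: out=1, reg = 0x67A7B
clock 6: out=1, reg = 0x33D3D
clock 7: out=1, reg = 0x19E9E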